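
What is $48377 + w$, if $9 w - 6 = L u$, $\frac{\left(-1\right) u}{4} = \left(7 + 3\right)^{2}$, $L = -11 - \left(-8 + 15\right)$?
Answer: $\frac{147533}{3} \approx 49178.0$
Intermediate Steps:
$L = -18$ ($L = -11 - 7 = -18$)
$u = -400$ ($u = - 4 \left(7 + 3\right)^{2} = - 4 \cdot 10^{2} = \left(-4\right) 100 = -400$)
$w = \frac{2402}{3}$ ($w = \frac{2}{3} + \frac{\left(-18\right) \left(-400\right)}{9} = \frac{2}{3} + \frac{1}{9} \cdot 7200 = \frac{2}{3} + 800 = \frac{2402}{3} \approx 800.67$)
$48377 + w = 48377 + \frac{2402}{3} = \frac{147533}{3}$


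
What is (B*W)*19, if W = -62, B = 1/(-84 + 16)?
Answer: 589/34 ≈ 17.324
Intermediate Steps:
B = -1/68 (B = 1/(-68) = -1/68 ≈ -0.014706)
(B*W)*19 = -1/68*(-62)*19 = (31/34)*19 = 589/34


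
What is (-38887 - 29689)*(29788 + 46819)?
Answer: -5253401632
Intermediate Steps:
(-38887 - 29689)*(29788 + 46819) = -68576*76607 = -5253401632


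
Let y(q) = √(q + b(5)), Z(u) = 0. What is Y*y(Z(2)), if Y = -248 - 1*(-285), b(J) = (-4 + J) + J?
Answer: 37*√6 ≈ 90.631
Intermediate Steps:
b(J) = -4 + 2*J
y(q) = √(6 + q) (y(q) = √(q + (-4 + 2*5)) = √(q + (-4 + 10)) = √(q + 6) = √(6 + q))
Y = 37 (Y = -248 + 285 = 37)
Y*y(Z(2)) = 37*√(6 + 0) = 37*√6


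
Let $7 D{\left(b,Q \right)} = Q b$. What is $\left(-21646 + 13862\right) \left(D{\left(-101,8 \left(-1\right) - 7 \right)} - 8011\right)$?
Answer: $60672944$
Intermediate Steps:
$D{\left(b,Q \right)} = \frac{Q b}{7}$
$\left(-21646 + 13862\right) \left(D{\left(-101,8 \left(-1\right) - 7 \right)} - 8011\right) = \left(-21646 + 13862\right) \left(\frac{1}{7} \left(8 \left(-1\right) - 7\right) \left(-101\right) - 8011\right) = - 7784 \left(\frac{1}{7} \left(-8 - 7\right) \left(-101\right) - 8011\right) = - 7784 \left(\frac{1}{7} \left(-15\right) \left(-101\right) - 8011\right) = - 7784 \left(\frac{1515}{7} - 8011\right) = \left(-7784\right) \left(- \frac{54562}{7}\right) = 60672944$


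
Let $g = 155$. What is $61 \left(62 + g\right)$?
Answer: $13237$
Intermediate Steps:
$61 \left(62 + g\right) = 61 \left(62 + 155\right) = 61 \cdot 217 = 13237$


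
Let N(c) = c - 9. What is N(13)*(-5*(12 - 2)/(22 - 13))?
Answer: -200/9 ≈ -22.222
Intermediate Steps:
N(c) = -9 + c
N(13)*(-5*(12 - 2)/(22 - 13)) = (-9 + 13)*(-5*(12 - 2)/(22 - 13)) = 4*(-50/9) = -200/9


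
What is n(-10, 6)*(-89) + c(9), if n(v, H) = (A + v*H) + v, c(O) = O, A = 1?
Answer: 6150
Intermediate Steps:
n(v, H) = 1 + v + H*v (n(v, H) = (1 + v*H) + v = (1 + H*v) + v = 1 + v + H*v)
n(-10, 6)*(-89) + c(9) = (1 - 10 + 6*(-10))*(-89) + 9 = (1 - 10 - 60)*(-89) + 9 = -69*(-89) + 9 = 6141 + 9 = 6150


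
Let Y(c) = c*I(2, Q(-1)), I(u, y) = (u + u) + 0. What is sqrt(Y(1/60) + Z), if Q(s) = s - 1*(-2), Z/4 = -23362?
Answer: I*sqrt(21025785)/15 ≈ 305.69*I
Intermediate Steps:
Z = -93448 (Z = 4*(-23362) = -93448)
Q(s) = 2 + s (Q(s) = s + 2 = 2 + s)
I(u, y) = 2*u (I(u, y) = 2*u + 0 = 2*u)
Y(c) = 4*c (Y(c) = c*(2*2) = c*4 = 4*c)
sqrt(Y(1/60) + Z) = sqrt(4/60 - 93448) = sqrt(4*(1/60) - 93448) = sqrt(1/15 - 93448) = sqrt(-1401719/15) = I*sqrt(21025785)/15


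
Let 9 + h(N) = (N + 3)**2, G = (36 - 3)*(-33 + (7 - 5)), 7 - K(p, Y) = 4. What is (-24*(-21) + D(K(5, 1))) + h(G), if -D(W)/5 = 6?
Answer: 1040865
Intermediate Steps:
K(p, Y) = 3 (K(p, Y) = 7 - 1*4 = 7 - 4 = 3)
D(W) = -30 (D(W) = -5*6 = -30)
G = -1023 (G = 33*(-33 + 2) = 33*(-31) = -1023)
h(N) = -9 + (3 + N)**2 (h(N) = -9 + (N + 3)**2 = -9 + (3 + N)**2)
(-24*(-21) + D(K(5, 1))) + h(G) = (-24*(-21) - 30) - 1023*(6 - 1023) = (504 - 30) - 1023*(-1017) = 474 + 1040391 = 1040865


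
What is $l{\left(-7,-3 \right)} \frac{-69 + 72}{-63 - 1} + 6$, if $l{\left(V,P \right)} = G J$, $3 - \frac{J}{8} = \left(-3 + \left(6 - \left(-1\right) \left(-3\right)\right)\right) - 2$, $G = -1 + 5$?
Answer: $- \frac{3}{2} \approx -1.5$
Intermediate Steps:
$G = 4$
$J = 40$ ($J = 24 - 8 \left(\left(-3 + \left(6 - \left(-1\right) \left(-3\right)\right)\right) - 2\right) = 24 - 8 \left(\left(-3 + \left(6 - 3\right)\right) - 2\right) = 24 - 8 \left(\left(-3 + 3\right) - 2\right) = 24 - 8 \left(0 - 2\right) = 24 - -16 = 24 + 16 = 40$)
$l{\left(V,P \right)} = 160$ ($l{\left(V,P \right)} = 4 \cdot 40 = 160$)
$l{\left(-7,-3 \right)} \frac{-69 + 72}{-63 - 1} + 6 = 160 \frac{-69 + 72}{-63 - 1} + 6 = 160 \frac{3}{-64} + 6 = 160 \cdot 3 \left(- \frac{1}{64}\right) + 6 = 160 \left(- \frac{3}{64}\right) + 6 = - \frac{15}{2} + 6 = - \frac{3}{2}$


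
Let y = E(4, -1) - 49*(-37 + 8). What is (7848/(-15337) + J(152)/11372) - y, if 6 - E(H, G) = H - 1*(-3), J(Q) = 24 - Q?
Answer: -61939191868/43603091 ≈ -1420.5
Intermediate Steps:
E(H, G) = 3 - H (E(H, G) = 6 - (H - 1*(-3)) = 6 - (H + 3) = 6 - (3 + H) = 6 + (-3 - H) = 3 - H)
y = 1420 (y = (3 - 1*4) - 49*(-37 + 8) = (3 - 4) - 49*(-29) = -1 + 1421 = 1420)
(7848/(-15337) + J(152)/11372) - y = (7848/(-15337) + (24 - 1*152)/11372) - 1*1420 = (7848*(-1/15337) + (24 - 152)*(1/11372)) - 1420 = (-7848/15337 - 128*1/11372) - 1420 = (-7848/15337 - 32/2843) - 1420 = -22802648/43603091 - 1420 = -61939191868/43603091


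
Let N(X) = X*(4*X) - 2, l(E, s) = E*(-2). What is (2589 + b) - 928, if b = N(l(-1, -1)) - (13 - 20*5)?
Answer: 1762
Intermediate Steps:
l(E, s) = -2*E
N(X) = -2 + 4*X² (N(X) = 4*X² - 2 = -2 + 4*X²)
b = 101 (b = (-2 + 4*(-2*(-1))²) - (13 - 20*5) = (-2 + 4*2²) - (13 - 100) = (-2 + 4*4) - 1*(-87) = (-2 + 16) + 87 = 14 + 87 = 101)
(2589 + b) - 928 = (2589 + 101) - 928 = 2690 - 928 = 1762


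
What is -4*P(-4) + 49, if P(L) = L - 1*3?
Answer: 77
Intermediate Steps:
P(L) = -3 + L (P(L) = L - 3 = -3 + L)
-4*P(-4) + 49 = -4*(-3 - 4) + 49 = -4*(-7) + 49 = 28 + 49 = 77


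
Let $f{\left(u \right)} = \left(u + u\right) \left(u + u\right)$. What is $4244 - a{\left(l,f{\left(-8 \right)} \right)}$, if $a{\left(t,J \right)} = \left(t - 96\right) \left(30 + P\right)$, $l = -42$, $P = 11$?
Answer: $9902$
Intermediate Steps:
$f{\left(u \right)} = 4 u^{2}$ ($f{\left(u \right)} = 2 u 2 u = 4 u^{2}$)
$a{\left(t,J \right)} = -3936 + 41 t$ ($a{\left(t,J \right)} = \left(t - 96\right) \left(30 + 11\right) = \left(-96 + t\right) 41 = -3936 + 41 t$)
$4244 - a{\left(l,f{\left(-8 \right)} \right)} = 4244 - \left(-3936 + 41 \left(-42\right)\right) = 4244 - \left(-3936 - 1722\right) = 4244 - -5658 = 4244 + 5658 = 9902$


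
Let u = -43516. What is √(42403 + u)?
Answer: I*√1113 ≈ 33.362*I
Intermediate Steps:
√(42403 + u) = √(42403 - 43516) = √(-1113) = I*√1113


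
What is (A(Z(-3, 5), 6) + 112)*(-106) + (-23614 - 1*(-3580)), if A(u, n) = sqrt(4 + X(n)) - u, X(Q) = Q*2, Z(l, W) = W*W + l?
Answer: -29998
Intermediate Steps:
Z(l, W) = l + W**2 (Z(l, W) = W**2 + l = l + W**2)
X(Q) = 2*Q
A(u, n) = sqrt(4 + 2*n) - u
(A(Z(-3, 5), 6) + 112)*(-106) + (-23614 - 1*(-3580)) = ((sqrt(4 + 2*6) - (-3 + 5**2)) + 112)*(-106) + (-23614 - 1*(-3580)) = ((sqrt(4 + 12) - (-3 + 25)) + 112)*(-106) + (-23614 + 3580) = ((sqrt(16) - 1*22) + 112)*(-106) - 20034 = ((4 - 22) + 112)*(-106) - 20034 = (-18 + 112)*(-106) - 20034 = 94*(-106) - 20034 = -9964 - 20034 = -29998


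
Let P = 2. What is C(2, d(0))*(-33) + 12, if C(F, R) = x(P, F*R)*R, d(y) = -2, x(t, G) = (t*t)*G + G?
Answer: -1308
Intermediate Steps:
x(t, G) = G + G*t² (x(t, G) = t²*G + G = G*t² + G = G + G*t²)
C(F, R) = 5*F*R² (C(F, R) = ((F*R)*(1 + 2²))*R = ((F*R)*(1 + 4))*R = ((F*R)*5)*R = (5*F*R)*R = 5*F*R²)
C(2, d(0))*(-33) + 12 = (5*2*(-2)²)*(-33) + 12 = (5*2*4)*(-33) + 12 = 40*(-33) + 12 = -1320 + 12 = -1308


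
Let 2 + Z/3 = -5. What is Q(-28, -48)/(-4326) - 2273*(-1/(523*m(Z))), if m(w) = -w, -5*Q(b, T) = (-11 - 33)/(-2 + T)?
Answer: 9756876/47135375 ≈ 0.20700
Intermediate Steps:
Z = -21 (Z = -6 + 3*(-5) = -6 - 15 = -21)
Q(b, T) = 44/(5*(-2 + T)) (Q(b, T) = -(-11 - 33)/(5*(-2 + T)) = -(-44)/(5*(-2 + T)) = 44/(5*(-2 + T)))
Q(-28, -48)/(-4326) - 2273*(-1/(523*m(Z))) = (44/(5*(-2 - 48)))/(-4326) - 2273/((-(-523)*(-21))) = ((44/5)/(-50))*(-1/4326) - 2273/((-523*21)) = ((44/5)*(-1/50))*(-1/4326) - 2273/(-10983) = -22/125*(-1/4326) - 2273*(-1/10983) = 11/270375 + 2273/10983 = 9756876/47135375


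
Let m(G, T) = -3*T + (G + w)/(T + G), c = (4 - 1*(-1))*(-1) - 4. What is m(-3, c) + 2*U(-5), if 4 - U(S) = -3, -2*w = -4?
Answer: 493/12 ≈ 41.083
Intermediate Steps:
w = 2 (w = -1/2*(-4) = 2)
c = -9 (c = (4 + 1)*(-1) - 4 = 5*(-1) - 4 = -5 - 4 = -9)
m(G, T) = -3*T + (2 + G)/(G + T) (m(G, T) = -3*T + (G + 2)/(T + G) = -3*T + (2 + G)/(G + T))
U(S) = 7 (U(S) = 4 - 1*(-3) = 4 + 3 = 7)
m(-3, c) + 2*U(-5) = (2 - 3 - 3*(-9)**2 - 3*(-3)*(-9))/(-3 - 9) + 2*7 = (2 - 3 - 3*81 - 81)/(-12) + 14 = -(2 - 3 - 243 - 81)/12 + 14 = -1/12*(-325) + 14 = 325/12 + 14 = 493/12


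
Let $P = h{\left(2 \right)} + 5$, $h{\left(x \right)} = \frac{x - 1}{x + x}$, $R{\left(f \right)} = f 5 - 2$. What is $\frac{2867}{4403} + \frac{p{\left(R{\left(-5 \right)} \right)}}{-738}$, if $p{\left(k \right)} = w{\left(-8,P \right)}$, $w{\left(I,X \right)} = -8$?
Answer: $\frac{1075535}{1624707} \approx 0.66199$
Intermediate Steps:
$R{\left(f \right)} = -2 + 5 f$ ($R{\left(f \right)} = 5 f - 2 = -2 + 5 f$)
$h{\left(x \right)} = \frac{-1 + x}{2 x}$
$P = \frac{21}{4}$ ($P = \frac{-1 + 2}{2 \cdot 2} + 5 = \frac{1}{2} \cdot \frac{1}{2} \cdot 1 + 5 = \frac{1}{4} + 5 = \frac{21}{4} \approx 5.25$)
$p{\left(k \right)} = -8$
$\frac{2867}{4403} + \frac{p{\left(R{\left(-5 \right)} \right)}}{-738} = \frac{2867}{4403} - \frac{8}{-738} = 2867 \cdot \frac{1}{4403} - - \frac{4}{369} = \frac{2867}{4403} + \frac{4}{369} = \frac{1075535}{1624707}$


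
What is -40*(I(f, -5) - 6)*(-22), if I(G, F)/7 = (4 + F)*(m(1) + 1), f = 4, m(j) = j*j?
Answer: -17600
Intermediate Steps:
m(j) = j²
I(G, F) = 56 + 14*F (I(G, F) = 7*((4 + F)*(1² + 1)) = 7*((4 + F)*(1 + 1)) = 7*((4 + F)*2) = 7*(8 + 2*F) = 56 + 14*F)
-40*(I(f, -5) - 6)*(-22) = -40*((56 + 14*(-5)) - 6)*(-22) = -40*((56 - 70) - 6)*(-22) = -40*(-14 - 6)*(-22) = -40*(-20)*(-22) = 800*(-22) = -17600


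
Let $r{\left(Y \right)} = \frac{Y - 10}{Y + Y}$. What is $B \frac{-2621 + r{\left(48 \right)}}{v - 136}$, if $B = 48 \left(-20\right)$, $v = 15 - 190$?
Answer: $- \frac{2515780}{311} \approx -8089.3$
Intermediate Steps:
$v = -175$ ($v = 15 - 190 = -175$)
$r{\left(Y \right)} = \frac{-10 + Y}{2 Y}$
$B = -960$
$B \frac{-2621 + r{\left(48 \right)}}{v - 136} = - 960 \frac{-2621 + \frac{-10 + 48}{2 \cdot 48}}{-175 - 136} = - 960 \frac{-2621 + \frac{1}{2} \cdot \frac{1}{48} \cdot 38}{-311} = - 960 \left(-2621 + \frac{19}{48}\right) \left(- \frac{1}{311}\right) = - 960 \left(\left(- \frac{125789}{48}\right) \left(- \frac{1}{311}\right)\right) = \left(-960\right) \frac{125789}{14928} = - \frac{2515780}{311}$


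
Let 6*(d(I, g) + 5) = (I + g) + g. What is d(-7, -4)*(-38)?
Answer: 285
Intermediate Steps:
d(I, g) = -5 + g/3 + I/6 (d(I, g) = -5 + ((I + g) + g)/6 = -5 + (I + 2*g)/6 = -5 + (g/3 + I/6) = -5 + g/3 + I/6)
d(-7, -4)*(-38) = (-5 + (1/3)*(-4) + (1/6)*(-7))*(-38) = (-5 - 4/3 - 7/6)*(-38) = -15/2*(-38) = 285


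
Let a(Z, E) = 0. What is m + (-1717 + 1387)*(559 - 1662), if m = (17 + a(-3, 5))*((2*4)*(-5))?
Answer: 363310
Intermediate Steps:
m = -680 (m = (17 + 0)*((2*4)*(-5)) = 17*(8*(-5)) = 17*(-40) = -680)
m + (-1717 + 1387)*(559 - 1662) = -680 + (-1717 + 1387)*(559 - 1662) = -680 - 330*(-1103) = -680 + 363990 = 363310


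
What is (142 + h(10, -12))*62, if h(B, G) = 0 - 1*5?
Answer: 8494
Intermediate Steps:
h(B, G) = -5 (h(B, G) = 0 - 5 = -5)
(142 + h(10, -12))*62 = (142 - 5)*62 = 137*62 = 8494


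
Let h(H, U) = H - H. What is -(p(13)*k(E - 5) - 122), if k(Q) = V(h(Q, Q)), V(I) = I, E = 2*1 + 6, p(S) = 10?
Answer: 122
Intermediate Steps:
h(H, U) = 0
E = 8 (E = 2 + 6 = 8)
k(Q) = 0
-(p(13)*k(E - 5) - 122) = -(10*0 - 122) = -(0 - 122) = -1*(-122) = 122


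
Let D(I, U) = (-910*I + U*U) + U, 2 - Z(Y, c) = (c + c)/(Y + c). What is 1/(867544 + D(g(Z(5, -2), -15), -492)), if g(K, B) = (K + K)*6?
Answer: 1/1072716 ≈ 9.3221e-7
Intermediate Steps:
Z(Y, c) = 2 - 2*c/(Y + c) (Z(Y, c) = 2 - (c + c)/(Y + c) = 2 - 2*c/(Y + c))
g(K, B) = 12*K (g(K, B) = (2*K)*6 = 12*K)
D(I, U) = U + U² - 910*I (D(I, U) = (-910*I + U²) + U = (U² - 910*I) + U = U + U² - 910*I)
1/(867544 + D(g(Z(5, -2), -15), -492)) = 1/(867544 + (-492 + (-492)² - 10920*2*5/(5 - 2))) = 1/(867544 + (-492 + 242064 - 10920*2*5/3)) = 1/(867544 + (-492 + 242064 - 10920*2*5*(⅓))) = 1/(867544 + (-492 + 242064 - 10920*10/3)) = 1/(867544 + (-492 + 242064 - 910*40)) = 1/(867544 + (-492 + 242064 - 36400)) = 1/(867544 + 205172) = 1/1072716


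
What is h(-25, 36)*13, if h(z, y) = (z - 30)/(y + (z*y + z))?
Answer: 715/889 ≈ 0.80427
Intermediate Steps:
h(z, y) = (-30 + z)/(y + z + y*z) (h(z, y) = (-30 + z)/(y + (y*z + z)) = (-30 + z)/(y + (z + y*z)) = (-30 + z)/(y + z + y*z))
h(-25, 36)*13 = ((-30 - 25)/(36 - 25 + 36*(-25)))*13 = (-55/(36 - 25 - 900))*13 = (-55/(-889))*13 = -1/889*(-55)*13 = (55/889)*13 = 715/889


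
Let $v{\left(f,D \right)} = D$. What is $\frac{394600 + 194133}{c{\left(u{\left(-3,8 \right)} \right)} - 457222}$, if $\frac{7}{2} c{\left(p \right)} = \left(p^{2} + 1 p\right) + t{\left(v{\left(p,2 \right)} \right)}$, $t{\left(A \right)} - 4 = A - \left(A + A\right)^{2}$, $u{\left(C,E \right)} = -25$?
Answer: $- \frac{4121131}{3199374} \approx -1.2881$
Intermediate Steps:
$t{\left(A \right)} = 4 + A - 4 A^{2}$ ($t{\left(A \right)} = 4 + \left(A - \left(A + A\right)^{2}\right) = 4 + \left(A - \left(2 A\right)^{2}\right) = 4 + \left(A - 4 A^{2}\right) = 4 - \left(- A + 4 A^{2}\right) = 4 + A - 4 A^{2}$)
$c{\left(p \right)} = - \frac{20}{7} + \frac{2 p}{7} + \frac{2 p^{2}}{7}$ ($c{\left(p \right)} = \frac{2 \left(\left(p^{2} + 1 p\right) + \left(4 + 2 - 4 \cdot 2^{2}\right)\right)}{7} = \frac{2 \left(\left(p^{2} + p\right) + \left(4 + 2 - 16\right)\right)}{7} = \frac{2 \left(\left(p + p^{2}\right) + \left(4 + 2 - 16\right)\right)}{7} = \frac{2 \left(\left(p + p^{2}\right) - 10\right)}{7} = \frac{2 \left(-10 + p + p^{2}\right)}{7} = - \frac{20}{7} + \frac{2 p}{7} + \frac{2 p^{2}}{7}$)
$\frac{394600 + 194133}{c{\left(u{\left(-3,8 \right)} \right)} - 457222} = \frac{394600 + 194133}{\left(- \frac{20}{7} + \frac{2}{7} \left(-25\right) + \frac{2 \left(-25\right)^{2}}{7}\right) - 457222} = \frac{588733}{\left(- \frac{20}{7} - \frac{50}{7} + \frac{2}{7} \cdot 625\right) - 457222} = \frac{588733}{\left(- \frac{20}{7} - \frac{50}{7} + \frac{1250}{7}\right) - 457222} = \frac{588733}{\frac{1180}{7} - 457222} = \frac{588733}{- \frac{3199374}{7}} = 588733 \left(- \frac{7}{3199374}\right) = - \frac{4121131}{3199374}$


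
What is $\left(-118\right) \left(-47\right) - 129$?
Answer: $5417$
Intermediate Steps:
$\left(-118\right) \left(-47\right) - 129 = 5546 - 129 = 5417$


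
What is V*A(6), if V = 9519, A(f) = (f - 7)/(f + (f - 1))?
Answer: -9519/11 ≈ -865.36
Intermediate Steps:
A(f) = (-7 + f)/(-1 + 2*f) (A(f) = (-7 + f)/(f + (-1 + f)) = (-7 + f)/(-1 + 2*f))
V*A(6) = 9519*((-7 + 6)/(-1 + 2*6)) = 9519*(-1/(-1 + 12)) = 9519*(-1/11) = -9519/11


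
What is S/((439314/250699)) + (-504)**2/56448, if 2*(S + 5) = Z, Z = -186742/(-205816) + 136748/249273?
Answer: 2733967348106321/1325807575228656 ≈ 2.0621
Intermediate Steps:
Z = 37347332467/25652185884 (Z = -186742*(-1/205816) + 136748*(1/249273) = 93371/102908 + 136748/249273 = 37347332467/25652185884 ≈ 1.4559)
S = -219174526373/51304371768 (S = -5 + (1/2)*(37347332467/25652185884) = -5 + 37347332467/51304371768 = -219174526373/51304371768 ≈ -4.2720)
S/((439314/250699)) + (-504)**2/56448 = -219174526373/(51304371768*(439314/250699)) + (-504)**2/56448 = -219174526373/(51304371768*(439314*(1/250699))) + 254016*(1/56448) = -219174526373/(51304371768*25842/14747) + 9/2 = -219174526373/51304371768*14747/25842 + 9/2 = -3232166740422631/1325807575228656 + 9/2 = 2733967348106321/1325807575228656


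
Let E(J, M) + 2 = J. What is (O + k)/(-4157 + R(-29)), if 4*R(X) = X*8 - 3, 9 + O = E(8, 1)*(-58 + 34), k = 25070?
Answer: -99668/16863 ≈ -5.9105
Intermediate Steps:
E(J, M) = -2 + J
O = -153 (O = -9 + (-2 + 8)*(-58 + 34) = -9 + 6*(-24) = -9 - 144 = -153)
R(X) = -¾ + 2*X (R(X) = (X*8 - 3)/4 = (8*X - 3)/4 = (-3 + 8*X)/4 = -¾ + 2*X)
(O + k)/(-4157 + R(-29)) = (-153 + 25070)/(-4157 + (-¾ + 2*(-29))) = 24917/(-4157 + (-¾ - 58)) = 24917/(-4157 - 235/4) = 24917/(-16863/4) = 24917*(-4/16863) = -99668/16863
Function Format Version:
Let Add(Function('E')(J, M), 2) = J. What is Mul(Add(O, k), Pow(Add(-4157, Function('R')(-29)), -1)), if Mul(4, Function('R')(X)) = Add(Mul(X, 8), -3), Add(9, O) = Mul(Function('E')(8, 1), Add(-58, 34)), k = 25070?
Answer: Rational(-99668, 16863) ≈ -5.9105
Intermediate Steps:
Function('E')(J, M) = Add(-2, J)
O = -153 (O = Add(-9, Mul(Add(-2, 8), Add(-58, 34))) = Add(-9, Mul(6, -24)) = Add(-9, -144) = -153)
Function('R')(X) = Add(Rational(-3, 4), Mul(2, X)) (Function('R')(X) = Mul(Rational(1, 4), Add(Mul(X, 8), -3)) = Mul(Rational(1, 4), Add(Mul(8, X), -3)) = Mul(Rational(1, 4), Add(-3, Mul(8, X))) = Add(Rational(-3, 4), Mul(2, X)))
Mul(Add(O, k), Pow(Add(-4157, Function('R')(-29)), -1)) = Mul(Add(-153, 25070), Pow(Add(-4157, Add(Rational(-3, 4), Mul(2, -29))), -1)) = Mul(24917, Pow(Add(-4157, Add(Rational(-3, 4), -58)), -1)) = Mul(24917, Pow(Add(-4157, Rational(-235, 4)), -1)) = Mul(24917, Pow(Rational(-16863, 4), -1)) = Mul(24917, Rational(-4, 16863)) = Rational(-99668, 16863)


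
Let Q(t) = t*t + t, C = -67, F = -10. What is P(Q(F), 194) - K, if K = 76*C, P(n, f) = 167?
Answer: 5259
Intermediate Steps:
Q(t) = t + t**2 (Q(t) = t**2 + t = t + t**2)
K = -5092 (K = 76*(-67) = -5092)
P(Q(F), 194) - K = 167 - 1*(-5092) = 167 + 5092 = 5259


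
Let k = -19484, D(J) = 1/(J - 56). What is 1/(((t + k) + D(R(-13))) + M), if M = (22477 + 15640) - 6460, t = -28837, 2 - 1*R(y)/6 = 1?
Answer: -50/833201 ≈ -6.0010e-5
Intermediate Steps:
R(y) = 6 (R(y) = 12 - 6*1 = 12 - 6 = 6)
D(J) = 1/(-56 + J)
M = 31657 (M = 38117 - 6460 = 31657)
1/(((t + k) + D(R(-13))) + M) = 1/(((-28837 - 19484) + 1/(-56 + 6)) + 31657) = 1/((-48321 + 1/(-50)) + 31657) = 1/((-48321 - 1/50) + 31657) = 1/(-2416051/50 + 31657) = 1/(-833201/50) = -50/833201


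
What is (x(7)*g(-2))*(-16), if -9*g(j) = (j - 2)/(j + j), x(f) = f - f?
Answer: 0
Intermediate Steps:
x(f) = 0
g(j) = -(-2 + j)/(18*j) (g(j) = -(j - 2)/(9*(j + j)) = -(-2 + j)/(9*(2*j)) = -(-2 + j)*1/(2*j)/9 = -(-2 + j)/(18*j))
(x(7)*g(-2))*(-16) = (0*((1/18)*(2 - 1*(-2))/(-2)))*(-16) = (0*((1/18)*(-½)*(2 + 2)))*(-16) = (0*((1/18)*(-½)*4))*(-16) = (0*(-⅑))*(-16) = 0*(-16) = 0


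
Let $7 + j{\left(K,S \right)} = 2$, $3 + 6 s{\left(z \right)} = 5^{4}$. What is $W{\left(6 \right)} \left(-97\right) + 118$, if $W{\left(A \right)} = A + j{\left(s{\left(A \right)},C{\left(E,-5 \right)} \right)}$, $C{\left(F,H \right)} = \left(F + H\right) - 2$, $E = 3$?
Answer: $21$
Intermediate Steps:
$s{\left(z \right)} = \frac{311}{3}$ ($s{\left(z \right)} = - \frac{1}{2} + \frac{5^{4}}{6} = - \frac{1}{2} + \frac{1}{6} \cdot 625 = - \frac{1}{2} + \frac{625}{6} = \frac{311}{3}$)
$C{\left(F,H \right)} = -2 + F + H$
$j{\left(K,S \right)} = -5$ ($j{\left(K,S \right)} = -7 + 2 = -5$)
$W{\left(A \right)} = -5 + A$ ($W{\left(A \right)} = A - 5 = -5 + A$)
$W{\left(6 \right)} \left(-97\right) + 118 = \left(-5 + 6\right) \left(-97\right) + 118 = 1 \left(-97\right) + 118 = -97 + 118 = 21$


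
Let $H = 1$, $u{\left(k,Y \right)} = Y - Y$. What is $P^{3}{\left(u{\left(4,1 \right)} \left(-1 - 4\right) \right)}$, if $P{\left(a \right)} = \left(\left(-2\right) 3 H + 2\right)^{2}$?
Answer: $4096$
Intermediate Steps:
$u{\left(k,Y \right)} = 0$
$P{\left(a \right)} = 16$ ($P{\left(a \right)} = \left(\left(-2\right) 3 \cdot 1 + 2\right)^{2} = \left(\left(-6\right) 1 + 2\right)^{2} = \left(-6 + 2\right)^{2} = \left(-4\right)^{2} = 16$)
$P^{3}{\left(u{\left(4,1 \right)} \left(-1 - 4\right) \right)} = 16^{3} = 4096$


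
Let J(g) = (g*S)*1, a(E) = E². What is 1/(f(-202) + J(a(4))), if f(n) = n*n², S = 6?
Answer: -1/8242312 ≈ -1.2133e-7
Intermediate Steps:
f(n) = n³
J(g) = 6*g (J(g) = (g*6)*1 = (6*g)*1 = 6*g)
1/(f(-202) + J(a(4))) = 1/((-202)³ + 6*4²) = 1/(-8242408 + 6*16) = 1/(-8242408 + 96) = 1/(-8242312) = -1/8242312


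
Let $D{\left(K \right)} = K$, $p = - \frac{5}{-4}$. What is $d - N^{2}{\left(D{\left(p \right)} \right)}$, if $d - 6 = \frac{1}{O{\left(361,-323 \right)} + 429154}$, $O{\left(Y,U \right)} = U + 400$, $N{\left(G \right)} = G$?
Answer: $\frac{30475417}{6867696} \approx 4.4375$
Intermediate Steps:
$p = \frac{5}{4}$ ($p = \left(-5\right) \left(- \frac{1}{4}\right) = \frac{5}{4} \approx 1.25$)
$O{\left(Y,U \right)} = 400 + U$
$d = \frac{2575387}{429231}$ ($d = 6 + \frac{1}{\left(400 - 323\right) + 429154} = 6 + \frac{1}{77 + 429154} = 6 + \frac{1}{429231} = \frac{2575387}{429231} \approx 6.0$)
$d - N^{2}{\left(D{\left(p \right)} \right)} = \frac{2575387}{429231} - \left(\frac{5}{4}\right)^{2} = \frac{2575387}{429231} - \frac{25}{16} = \frac{30475417}{6867696}$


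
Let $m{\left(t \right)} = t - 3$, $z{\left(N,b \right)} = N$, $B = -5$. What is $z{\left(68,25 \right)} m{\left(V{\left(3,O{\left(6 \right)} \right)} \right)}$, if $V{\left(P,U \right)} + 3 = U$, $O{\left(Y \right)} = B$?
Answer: $-748$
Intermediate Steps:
$O{\left(Y \right)} = -5$
$V{\left(P,U \right)} = -3 + U$
$m{\left(t \right)} = -3 + t$ ($m{\left(t \right)} = t - 3 = -3 + t$)
$z{\left(68,25 \right)} m{\left(V{\left(3,O{\left(6 \right)} \right)} \right)} = 68 \left(-3 - 8\right) = 68 \left(-11\right) = -748$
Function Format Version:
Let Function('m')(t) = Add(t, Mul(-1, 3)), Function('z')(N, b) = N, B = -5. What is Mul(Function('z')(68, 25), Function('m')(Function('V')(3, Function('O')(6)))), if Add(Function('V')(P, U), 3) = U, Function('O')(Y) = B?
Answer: -748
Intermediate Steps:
Function('O')(Y) = -5
Function('V')(P, U) = Add(-3, U)
Function('m')(t) = Add(-3, t) (Function('m')(t) = Add(t, -3) = Add(-3, t))
Mul(Function('z')(68, 25), Function('m')(Function('V')(3, Function('O')(6)))) = Mul(68, Add(-3, Add(-3, -5))) = Mul(68, Add(-3, -8)) = Mul(68, -11) = -748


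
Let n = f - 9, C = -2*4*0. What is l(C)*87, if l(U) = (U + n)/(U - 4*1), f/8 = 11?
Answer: -6873/4 ≈ -1718.3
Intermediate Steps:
C = 0 (C = -8*0 = 0)
f = 88 (f = 8*11 = 88)
n = 79 (n = 88 - 9 = 79)
l(U) = (79 + U)/(-4 + U) (l(U) = (U + 79)/(U - 4*1) = (79 + U)/(U - 4) = (79 + U)/(-4 + U))
l(C)*87 = ((79 + 0)/(-4 + 0))*87 = (79/(-4))*87 = -¼*79*87 = -79/4*87 = -6873/4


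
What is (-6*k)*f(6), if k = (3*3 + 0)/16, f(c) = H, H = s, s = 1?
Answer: -27/8 ≈ -3.3750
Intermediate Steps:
H = 1
f(c) = 1
k = 9/16 (k = (9 + 0)*(1/16) = 9*(1/16) = 9/16 ≈ 0.56250)
(-6*k)*f(6) = -6*9/16*1 = -27/8*1 = -27/8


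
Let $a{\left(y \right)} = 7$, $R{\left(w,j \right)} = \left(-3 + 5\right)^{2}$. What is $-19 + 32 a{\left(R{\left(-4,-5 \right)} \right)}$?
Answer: $205$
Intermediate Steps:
$R{\left(w,j \right)} = 4$ ($R{\left(w,j \right)} = 2^{2} = 4$)
$-19 + 32 a{\left(R{\left(-4,-5 \right)} \right)} = -19 + 32 \cdot 7 = -19 + 224 = 205$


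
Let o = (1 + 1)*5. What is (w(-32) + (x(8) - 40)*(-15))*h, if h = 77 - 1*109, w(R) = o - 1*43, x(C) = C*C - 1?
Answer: 12096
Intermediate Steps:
o = 10 (o = 2*5 = 10)
x(C) = -1 + C² (x(C) = C² - 1 = -1 + C²)
w(R) = -33 (w(R) = 10 - 1*43 = 10 - 43 = -33)
h = -32 (h = 77 - 109 = -32)
(w(-32) + (x(8) - 40)*(-15))*h = (-33 + ((-1 + 8²) - 40)*(-15))*(-32) = (-33 + ((-1 + 64) - 40)*(-15))*(-32) = (-33 + (63 - 40)*(-15))*(-32) = (-33 + 23*(-15))*(-32) = (-33 - 345)*(-32) = -378*(-32) = 12096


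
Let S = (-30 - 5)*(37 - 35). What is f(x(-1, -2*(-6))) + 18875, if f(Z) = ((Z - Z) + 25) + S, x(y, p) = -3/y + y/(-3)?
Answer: 18830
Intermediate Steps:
x(y, p) = -3/y - y/3 (x(y, p) = -3/y + y*(-⅓) = -3/y - y/3)
S = -70 (S = -35*2 = -70)
f(Z) = -45 (f(Z) = ((Z - Z) + 25) - 70 = (0 + 25) - 70 = 25 - 70 = -45)
f(x(-1, -2*(-6))) + 18875 = -45 + 18875 = 18830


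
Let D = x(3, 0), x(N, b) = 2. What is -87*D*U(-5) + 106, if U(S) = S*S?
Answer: -4244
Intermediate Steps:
U(S) = S**2
D = 2
-87*D*U(-5) + 106 = -174*(-5)**2 + 106 = -174*25 + 106 = -87*50 + 106 = -4350 + 106 = -4244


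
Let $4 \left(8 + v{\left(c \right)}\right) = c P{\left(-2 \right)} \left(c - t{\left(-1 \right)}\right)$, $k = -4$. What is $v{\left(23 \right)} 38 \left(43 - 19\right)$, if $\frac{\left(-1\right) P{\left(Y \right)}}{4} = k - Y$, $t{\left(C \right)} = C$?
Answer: $999552$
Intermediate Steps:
$P{\left(Y \right)} = 16 + 4 Y$ ($P{\left(Y \right)} = - 4 \left(-4 - Y\right) = 16 + 4 Y$)
$v{\left(c \right)} = -8 + 2 c \left(1 + c\right)$ ($v{\left(c \right)} = -8 + \frac{c \left(16 + 4 \left(-2\right)\right) \left(c - -1\right)}{4} = -8 + \frac{c \left(16 - 8\right) \left(c + 1\right)}{4} = -8 + \frac{c 8 \left(1 + c\right)}{4} = -8 + \frac{8 c \left(1 + c\right)}{4} = -8 + 2 c \left(1 + c\right)$)
$v{\left(23 \right)} 38 \left(43 - 19\right) = \left(-8 + 2 \cdot 23 + 2 \cdot 23^{2}\right) 38 \left(43 - 19\right) = \left(-8 + 46 + 2 \cdot 529\right) 38 \cdot 24 = \left(-8 + 46 + 1058\right) 912 = 1096 \cdot 912 = 999552$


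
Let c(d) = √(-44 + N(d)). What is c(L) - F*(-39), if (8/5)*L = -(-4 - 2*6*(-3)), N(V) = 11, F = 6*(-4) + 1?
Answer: -897 + I*√33 ≈ -897.0 + 5.7446*I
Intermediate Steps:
F = -23 (F = -24 + 1 = -23)
L = -20 (L = 5*(-(-4 - 2*6*(-3)))/8 = 5*(-(-4 - 12*(-3)))/8 = 5*(-(-4 + 36))/8 = 5*(-1*32)/8 = (5/8)*(-32) = -20)
c(d) = I*√33 (c(d) = √(-44 + 11) = √(-33) = I*√33)
c(L) - F*(-39) = I*√33 - (-23)*(-39) = I*√33 - 1*897 = I*√33 - 897 = -897 + I*√33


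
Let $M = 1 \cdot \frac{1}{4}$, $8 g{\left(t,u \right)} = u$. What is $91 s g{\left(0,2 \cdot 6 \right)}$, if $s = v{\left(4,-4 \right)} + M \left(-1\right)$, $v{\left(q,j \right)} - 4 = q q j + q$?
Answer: $- \frac{61425}{8} \approx -7678.1$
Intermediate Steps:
$g{\left(t,u \right)} = \frac{u}{8}$
$v{\left(q,j \right)} = 4 + q + j q^{2}$ ($v{\left(q,j \right)} = 4 + \left(q q j + q\right) = 4 + \left(q^{2} j + q\right) = 4 + \left(j q^{2} + q\right) = 4 + \left(q + j q^{2}\right) = 4 + q + j q^{2}$)
$M = \frac{1}{4}$ ($M = 1 \cdot \frac{1}{4} = \frac{1}{4} \approx 0.25$)
$s = - \frac{225}{4}$ ($s = \left(4 + 4 - 4 \cdot 4^{2}\right) + \frac{1}{4} \left(-1\right) = \left(4 + 4 - 64\right) - \frac{1}{4} = -56 - \frac{1}{4} = - \frac{225}{4} \approx -56.25$)
$91 s g{\left(0,2 \cdot 6 \right)} = 91 \left(- \frac{225 \frac{2 \cdot 6}{8}}{4}\right) = 91 \left(- \frac{225 \cdot \frac{1}{8} \cdot 12}{4}\right) = 91 \left(\left(- \frac{225}{4}\right) \frac{3}{2}\right) = 91 \left(- \frac{675}{8}\right) = - \frac{61425}{8}$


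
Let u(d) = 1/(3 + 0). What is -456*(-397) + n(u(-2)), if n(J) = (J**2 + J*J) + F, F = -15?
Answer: 1629155/9 ≈ 1.8102e+5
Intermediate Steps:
u(d) = 1/3
n(J) = -15 + 2*J**2 (n(J) = (J**2 + J*J) - 15 = (J**2 + J**2) - 15 = 2*J**2 - 15 = -15 + 2*J**2)
-456*(-397) + n(u(-2)) = -456*(-397) + (-15 + 2*(1/3)**2) = 181032 + (-15 + 2*(1/9)) = 181032 + (-15 + 2/9) = 181032 - 133/9 = 1629155/9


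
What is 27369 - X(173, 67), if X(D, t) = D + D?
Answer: 27023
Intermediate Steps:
X(D, t) = 2*D
27369 - X(173, 67) = 27369 - 2*173 = 27369 - 1*346 = 27369 - 346 = 27023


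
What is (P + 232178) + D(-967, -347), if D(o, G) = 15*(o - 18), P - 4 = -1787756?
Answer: -1570349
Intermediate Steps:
P = -1787752 (P = 4 - 1787756 = -1787752)
D(o, G) = -270 + 15*o (D(o, G) = 15*(-18 + o) = -270 + 15*o)
(P + 232178) + D(-967, -347) = (-1787752 + 232178) + (-270 + 15*(-967)) = -1555574 + (-270 - 14505) = -1555574 - 14775 = -1570349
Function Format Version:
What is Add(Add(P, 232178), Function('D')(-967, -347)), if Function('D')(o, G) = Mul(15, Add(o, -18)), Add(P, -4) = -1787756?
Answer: -1570349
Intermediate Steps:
P = -1787752 (P = Add(4, -1787756) = -1787752)
Function('D')(o, G) = Add(-270, Mul(15, o)) (Function('D')(o, G) = Mul(15, Add(-18, o)) = Add(-270, Mul(15, o)))
Add(Add(P, 232178), Function('D')(-967, -347)) = Add(Add(-1787752, 232178), Add(-270, Mul(15, -967))) = Add(-1555574, Add(-270, -14505)) = Add(-1555574, -14775) = -1570349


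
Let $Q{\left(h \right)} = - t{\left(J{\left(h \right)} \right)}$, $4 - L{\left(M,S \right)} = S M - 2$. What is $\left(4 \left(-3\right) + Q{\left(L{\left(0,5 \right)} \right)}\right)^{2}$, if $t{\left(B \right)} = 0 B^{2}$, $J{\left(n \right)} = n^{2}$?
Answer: $144$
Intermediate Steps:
$L{\left(M,S \right)} = 6 - M S$ ($L{\left(M,S \right)} = 4 - \left(S M - 2\right) = 4 - \left(M S - 2\right) = 4 - \left(-2 + M S\right) = 6 - M S$)
$t{\left(B \right)} = 0$
$Q{\left(h \right)} = 0$ ($Q{\left(h \right)} = \left(-1\right) 0 = 0$)
$\left(4 \left(-3\right) + Q{\left(L{\left(0,5 \right)} \right)}\right)^{2} = \left(4 \left(-3\right) + 0\right)^{2} = \left(-12 + 0\right)^{2} = \left(-12\right)^{2} = 144$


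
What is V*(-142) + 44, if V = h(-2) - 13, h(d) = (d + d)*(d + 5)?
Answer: 3594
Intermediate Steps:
h(d) = 2*d*(5 + d) (h(d) = (2*d)*(5 + d) = 2*d*(5 + d))
V = -25 (V = 2*(-2)*(5 - 2) - 13 = 2*(-2)*3 - 13 = -12 - 13 = -25)
V*(-142) + 44 = -25*(-142) + 44 = 3550 + 44 = 3594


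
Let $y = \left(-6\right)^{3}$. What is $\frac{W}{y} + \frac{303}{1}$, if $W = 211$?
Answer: $\frac{65237}{216} \approx 302.02$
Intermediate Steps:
$y = -216$
$\frac{W}{y} + \frac{303}{1} = \frac{211}{-216} + \frac{303}{1} = 211 \left(- \frac{1}{216}\right) + 303 \cdot 1 = - \frac{211}{216} + 303 = \frac{65237}{216}$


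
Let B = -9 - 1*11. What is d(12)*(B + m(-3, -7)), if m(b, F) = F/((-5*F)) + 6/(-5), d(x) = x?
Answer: -1284/5 ≈ -256.80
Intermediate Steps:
B = -20 (B = -9 - 11 = -20)
m(b, F) = -7/5 (m(b, F) = F*(-1/(5*F)) + 6*(-⅕) = -⅕ - 6/5 = -7/5)
d(12)*(B + m(-3, -7)) = 12*(-20 - 7/5) = 12*(-107/5) = -1284/5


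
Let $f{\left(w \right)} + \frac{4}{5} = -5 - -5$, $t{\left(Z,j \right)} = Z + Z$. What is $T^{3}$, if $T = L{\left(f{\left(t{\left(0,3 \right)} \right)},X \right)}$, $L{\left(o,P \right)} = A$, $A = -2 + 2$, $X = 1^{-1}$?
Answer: $0$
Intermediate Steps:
$t{\left(Z,j \right)} = 2 Z$
$f{\left(w \right)} = - \frac{4}{5}$ ($f{\left(w \right)} = - \frac{4}{5} - 0 = - \frac{4}{5} + \left(-5 + 5\right) = - \frac{4}{5} + 0 = - \frac{4}{5}$)
$X = 1$
$A = 0$
$L{\left(o,P \right)} = 0$
$T = 0$
$T^{3} = 0^{3} = 0$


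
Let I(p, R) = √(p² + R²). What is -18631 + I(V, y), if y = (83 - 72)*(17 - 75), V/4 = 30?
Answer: -18631 + 2*√105361 ≈ -17982.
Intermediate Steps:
V = 120 (V = 4*30 = 120)
y = -638 (y = 11*(-58) = -638)
I(p, R) = √(R² + p²)
-18631 + I(V, y) = -18631 + √((-638)² + 120²) = -18631 + √(407044 + 14400) = -18631 + √421444 = -18631 + 2*√105361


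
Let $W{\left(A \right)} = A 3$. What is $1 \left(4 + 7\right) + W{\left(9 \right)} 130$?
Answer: $3521$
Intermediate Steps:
$W{\left(A \right)} = 3 A$
$1 \left(4 + 7\right) + W{\left(9 \right)} 130 = 1 \left(4 + 7\right) + 3 \cdot 9 \cdot 130 = 1 \cdot 11 + 27 \cdot 130 = 11 + 3510 = 3521$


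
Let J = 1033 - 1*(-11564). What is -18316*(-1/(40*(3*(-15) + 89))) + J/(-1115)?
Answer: -87419/98120 ≈ -0.89094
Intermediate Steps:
J = 12597 (J = 1033 + 11564 = 12597)
-18316*(-1/(40*(3*(-15) + 89))) + J/(-1115) = -18316*(-1/(40*(3*(-15) + 89))) + 12597/(-1115) = -18316*(-1/(40*(-45 + 89))) + 12597*(-1/1115) = -18316/((-40*44)) - 12597/1115 = -18316/(-1760) - 12597/1115 = -18316*(-1/1760) - 12597/1115 = 4579/440 - 12597/1115 = -87419/98120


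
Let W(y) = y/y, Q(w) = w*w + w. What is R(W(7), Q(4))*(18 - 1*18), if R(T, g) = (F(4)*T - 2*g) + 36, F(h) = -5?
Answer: 0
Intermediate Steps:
Q(w) = w + w**2 (Q(w) = w**2 + w = w + w**2)
W(y) = 1
R(T, g) = 36 - 5*T - 2*g (R(T, g) = (-5*T - 2*g) + 36 = 36 - 5*T - 2*g)
R(W(7), Q(4))*(18 - 1*18) = (36 - 5*1 - 8*(1 + 4))*(18 - 1*18) = (36 - 5 - 8*5)*(18 - 18) = (36 - 5 - 2*20)*0 = (36 - 5 - 40)*0 = -9*0 = 0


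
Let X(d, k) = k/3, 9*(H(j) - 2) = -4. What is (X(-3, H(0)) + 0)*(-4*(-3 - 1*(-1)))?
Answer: 112/27 ≈ 4.1481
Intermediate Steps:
H(j) = 14/9 (H(j) = 2 + (⅑)*(-4) = 2 - 4/9 = 14/9)
X(d, k) = k/3 (X(d, k) = k*(⅓) = k/3)
(X(-3, H(0)) + 0)*(-4*(-3 - 1*(-1))) = ((⅓)*(14/9) + 0)*(-4*(-3 - 1*(-1))) = (14/27 + 0)*(-4*(-3 + 1)) = 14*(-4*(-2))/27 = (14/27)*8 = 112/27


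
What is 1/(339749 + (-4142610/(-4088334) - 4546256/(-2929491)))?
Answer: 1996122942999/678185894152915420 ≈ 2.9433e-6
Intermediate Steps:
1/(339749 + (-4142610/(-4088334) - 4546256/(-2929491))) = 1/(339749 + (-4142610*(-1/4088334) - 4546256*(-1/2929491))) = 1/(339749 + (690435/681389 + 4546256/2929491)) = 1/(339749 + 5120391948169/1996122942999) = 1/(678185894152915420/1996122942999) = 1996122942999/678185894152915420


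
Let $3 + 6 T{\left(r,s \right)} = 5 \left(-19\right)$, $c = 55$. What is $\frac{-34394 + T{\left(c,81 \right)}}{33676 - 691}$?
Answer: $- \frac{103231}{98955} \approx -1.0432$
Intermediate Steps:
$T{\left(r,s \right)} = - \frac{49}{3}$ ($T{\left(r,s \right)} = - \frac{1}{2} + \frac{5 \left(-19\right)}{6} = - \frac{1}{2} + \frac{1}{6} \left(-95\right) = - \frac{1}{2} - \frac{95}{6} = - \frac{49}{3}$)
$\frac{-34394 + T{\left(c,81 \right)}}{33676 - 691} = \frac{-34394 - \frac{49}{3}}{33676 - 691} = - \frac{103231}{3 \cdot 32985} = \left(- \frac{103231}{3}\right) \frac{1}{32985} = - \frac{103231}{98955}$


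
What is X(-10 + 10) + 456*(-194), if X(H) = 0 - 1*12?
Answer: -88476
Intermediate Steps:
X(H) = -12 (X(H) = 0 - 12 = -12)
X(-10 + 10) + 456*(-194) = -12 + 456*(-194) = -12 - 88464 = -88476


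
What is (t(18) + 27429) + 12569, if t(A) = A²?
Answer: 40322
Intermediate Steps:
(t(18) + 27429) + 12569 = (18² + 27429) + 12569 = (324 + 27429) + 12569 = 27753 + 12569 = 40322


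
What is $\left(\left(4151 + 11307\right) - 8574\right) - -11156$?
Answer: $18040$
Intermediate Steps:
$\left(\left(4151 + 11307\right) - 8574\right) - -11156 = \left(15458 - 8574\right) + 11156 = 6884 + 11156 = 18040$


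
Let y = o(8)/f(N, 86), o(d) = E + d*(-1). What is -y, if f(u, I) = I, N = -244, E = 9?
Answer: -1/86 ≈ -0.011628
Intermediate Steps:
o(d) = 9 - d (o(d) = 9 + d*(-1) = 9 - d)
y = 1/86 (y = (9 - 1*8)/86 = (9 - 8)*(1/86) = 1*(1/86) = 1/86 ≈ 0.011628)
-y = -1*1/86 = -1/86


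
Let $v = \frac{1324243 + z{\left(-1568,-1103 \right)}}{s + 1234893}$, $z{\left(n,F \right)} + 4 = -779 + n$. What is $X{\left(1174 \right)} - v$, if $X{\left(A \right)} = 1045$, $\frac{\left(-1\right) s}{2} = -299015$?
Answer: $\frac{1914082643}{1832923} \approx 1044.3$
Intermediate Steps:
$s = 598030$ ($s = \left(-2\right) \left(-299015\right) = 598030$)
$z{\left(n,F \right)} = -783 + n$ ($z{\left(n,F \right)} = -4 + \left(-779 + n\right) = -783 + n$)
$v = \frac{1321892}{1832923}$ ($v = \frac{1324243 - 2351}{598030 + 1234893} = \frac{1324243 - 2351}{1832923} = 1321892 \cdot \frac{1}{1832923} = \frac{1321892}{1832923} \approx 0.72119$)
$X{\left(1174 \right)} - v = 1045 - \frac{1321892}{1832923} = \frac{1914082643}{1832923}$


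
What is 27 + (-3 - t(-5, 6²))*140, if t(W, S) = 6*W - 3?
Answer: 4227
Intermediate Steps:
t(W, S) = -3 + 6*W
27 + (-3 - t(-5, 6²))*140 = 27 + (-3 - (-3 + 6*(-5)))*140 = 27 + (-3 - (-3 - 30))*140 = 27 + (-3 - 1*(-33))*140 = 27 + (-3 + 33)*140 = 27 + 30*140 = 27 + 4200 = 4227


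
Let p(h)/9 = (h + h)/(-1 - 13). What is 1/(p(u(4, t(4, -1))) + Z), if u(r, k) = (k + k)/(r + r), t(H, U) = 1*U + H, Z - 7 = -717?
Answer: -28/19907 ≈ -0.0014065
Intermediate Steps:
Z = -710 (Z = 7 - 717 = -710)
t(H, U) = H + U (t(H, U) = U + H = H + U)
u(r, k) = k/r (u(r, k) = (2*k)/((2*r)) = (2*k)*(1/(2*r)) = k/r)
p(h) = -9*h/7 (p(h) = 9*((h + h)/(-1 - 13)) = 9*((2*h)/(-14)) = 9*((2*h)*(-1/14)) = 9*(-h/7) = -9*h/7)
1/(p(u(4, t(4, -1))) + Z) = 1/(-9*(4 - 1)/(7*4) - 710) = 1/(-27/(7*4) - 710) = 1/(-9/7*¾ - 710) = 1/(-27/28 - 710) = 1/(-19907/28) = -28/19907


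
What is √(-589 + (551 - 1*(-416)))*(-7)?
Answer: -21*√42 ≈ -136.10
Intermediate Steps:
√(-589 + (551 - 1*(-416)))*(-7) = √(-589 + (551 + 416))*(-7) = √(-589 + 967)*(-7) = √378*(-7) = (3*√42)*(-7) = -21*√42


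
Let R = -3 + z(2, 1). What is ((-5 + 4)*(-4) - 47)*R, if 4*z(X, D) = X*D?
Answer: 215/2 ≈ 107.50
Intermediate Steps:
z(X, D) = D*X/4 (z(X, D) = (X*D)/4 = (D*X)/4 = D*X/4)
R = -5/2 (R = -3 + (¼)*1*2 = -3 + ½ = -5/2 ≈ -2.5000)
((-5 + 4)*(-4) - 47)*R = ((-5 + 4)*(-4) - 47)*(-5/2) = (-1*(-4) - 47)*(-5/2) = (4 - 47)*(-5/2) = -43*(-5/2) = 215/2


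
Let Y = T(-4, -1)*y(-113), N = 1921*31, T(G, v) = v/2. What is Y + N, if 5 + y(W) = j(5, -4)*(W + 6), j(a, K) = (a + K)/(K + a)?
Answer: 59607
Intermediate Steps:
j(a, K) = 1 (j(a, K) = (K + a)/(K + a) = 1)
T(G, v) = v/2 (T(G, v) = v*(1/2) = v/2)
N = 59551
y(W) = 1 + W (y(W) = -5 + 1*(W + 6) = -5 + 1*(6 + W) = -5 + (6 + W) = 1 + W)
Y = 56 (Y = ((1/2)*(-1))*(1 - 113) = -1/2*(-112) = 56)
Y + N = 56 + 59551 = 59607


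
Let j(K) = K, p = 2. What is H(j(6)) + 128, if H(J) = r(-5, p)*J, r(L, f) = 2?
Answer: 140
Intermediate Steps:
H(J) = 2*J
H(j(6)) + 128 = 2*6 + 128 = 12 + 128 = 140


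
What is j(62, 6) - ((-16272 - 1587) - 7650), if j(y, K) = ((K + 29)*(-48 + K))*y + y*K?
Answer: -65259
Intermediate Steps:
j(y, K) = K*y + y*(-48 + K)*(29 + K) (j(y, K) = ((29 + K)*(-48 + K))*y + K*y = ((-48 + K)*(29 + K))*y + K*y = y*(-48 + K)*(29 + K) + K*y = K*y + y*(-48 + K)*(29 + K))
j(62, 6) - ((-16272 - 1587) - 7650) = 62*(-1392 + 6² - 18*6) - ((-16272 - 1587) - 7650) = 62*(-1392 + 36 - 108) - (-17859 - 7650) = 62*(-1464) - 1*(-25509) = -90768 + 25509 = -65259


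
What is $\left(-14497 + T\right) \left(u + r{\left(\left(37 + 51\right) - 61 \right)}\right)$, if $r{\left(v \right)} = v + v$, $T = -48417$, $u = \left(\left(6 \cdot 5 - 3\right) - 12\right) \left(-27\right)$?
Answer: $22082814$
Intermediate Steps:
$u = -405$ ($u = \left(\left(30 - 3\right) - 12\right) \left(-27\right) = \left(27 - 12\right) \left(-27\right) = 15 \left(-27\right) = -405$)
$r{\left(v \right)} = 2 v$
$\left(-14497 + T\right) \left(u + r{\left(\left(37 + 51\right) - 61 \right)}\right) = \left(-14497 - 48417\right) \left(-405 + 2 \left(\left(37 + 51\right) - 61\right)\right) = - 62914 \left(-405 + 2 \left(88 - 61\right)\right) = - 62914 \left(-405 + 2 \cdot 27\right) = - 62914 \left(-405 + 54\right) = \left(-62914\right) \left(-351\right) = 22082814$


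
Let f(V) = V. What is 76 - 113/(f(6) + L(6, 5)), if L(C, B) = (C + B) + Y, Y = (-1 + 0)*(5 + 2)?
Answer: 647/10 ≈ 64.700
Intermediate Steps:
Y = -7 (Y = -1*7 = -7)
L(C, B) = -7 + B + C (L(C, B) = (C + B) - 7 = (B + C) - 7 = -7 + B + C)
76 - 113/(f(6) + L(6, 5)) = 76 - 113/(6 + (-7 + 5 + 6)) = 76 - 113/(6 + 4) = 76 - 113/10 = 647/10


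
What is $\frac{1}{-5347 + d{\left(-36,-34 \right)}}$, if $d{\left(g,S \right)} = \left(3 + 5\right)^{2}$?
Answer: $- \frac{1}{5283} \approx -0.00018929$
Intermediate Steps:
$d{\left(g,S \right)} = 64$ ($d{\left(g,S \right)} = 8^{2} = 64$)
$\frac{1}{-5347 + d{\left(-36,-34 \right)}} = \frac{1}{-5347 + 64} = \frac{1}{-5283} = - \frac{1}{5283}$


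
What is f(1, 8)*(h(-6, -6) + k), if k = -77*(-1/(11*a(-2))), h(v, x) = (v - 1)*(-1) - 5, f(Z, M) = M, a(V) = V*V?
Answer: 30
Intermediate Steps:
a(V) = V**2
h(v, x) = -4 - v (h(v, x) = (-1 + v)*(-1) - 5 = (1 - v) - 5 = -4 - v)
k = 7/4 (k = -77/((-2)**2*(-11)) = -77/(4*(-11)) = -77/(-44) = -77*(-1/44) = 7/4 ≈ 1.7500)
f(1, 8)*(h(-6, -6) + k) = 8*((-4 - 1*(-6)) + 7/4) = 8*((-4 + 6) + 7/4) = 8*(2 + 7/4) = 8*(15/4) = 30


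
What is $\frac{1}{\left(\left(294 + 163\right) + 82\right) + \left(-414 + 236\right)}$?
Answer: $\frac{1}{361} \approx 0.0027701$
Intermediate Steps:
$\frac{1}{\left(\left(294 + 163\right) + 82\right) + \left(-414 + 236\right)} = \frac{1}{\left(457 + 82\right) - 178} = \frac{1}{539 - 178} = \frac{1}{361}$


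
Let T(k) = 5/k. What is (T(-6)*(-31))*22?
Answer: 1705/3 ≈ 568.33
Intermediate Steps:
(T(-6)*(-31))*22 = ((5/(-6))*(-31))*22 = ((5*(-⅙))*(-31))*22 = -⅚*(-31)*22 = (155/6)*22 = 1705/3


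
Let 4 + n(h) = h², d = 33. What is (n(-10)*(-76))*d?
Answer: -240768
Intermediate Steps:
n(h) = -4 + h²
(n(-10)*(-76))*d = ((-4 + (-10)²)*(-76))*33 = ((-4 + 100)*(-76))*33 = (96*(-76))*33 = -7296*33 = -240768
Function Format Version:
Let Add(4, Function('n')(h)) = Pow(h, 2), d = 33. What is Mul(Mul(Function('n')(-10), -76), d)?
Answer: -240768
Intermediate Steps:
Function('n')(h) = Add(-4, Pow(h, 2))
Mul(Mul(Function('n')(-10), -76), d) = Mul(Mul(Add(-4, Pow(-10, 2)), -76), 33) = Mul(Mul(Add(-4, 100), -76), 33) = Mul(Mul(96, -76), 33) = Mul(-7296, 33) = -240768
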